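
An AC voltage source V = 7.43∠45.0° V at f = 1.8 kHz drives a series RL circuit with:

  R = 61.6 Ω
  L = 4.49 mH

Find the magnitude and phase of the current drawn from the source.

Step 1 — Angular frequency: ω = 2π·f = 2π·1800 = 1.131e+04 rad/s.
Step 2 — Component impedances:
  R: Z = R = 61.6 Ω
  L: Z = jωL = j·1.131e+04·0.00449 = 0 + j50.78 Ω
Step 3 — Series combination: Z_total = R + L = 61.6 + j50.78 Ω = 79.83∠39.5° Ω.
Step 4 — Source phasor: V = 7.43∠45.0° V = 5.254 + j5.254 V.
Step 5 — Ohm's law: I = V / Z_total = (5.254 + j5.254) / (61.6 + j50.78) = 0.09264 + j0.008919 A.
Step 6 — Convert to polar: |I| = 0.09307 A, ∠I = 5.5°.

I = 0.09307∠5.5° A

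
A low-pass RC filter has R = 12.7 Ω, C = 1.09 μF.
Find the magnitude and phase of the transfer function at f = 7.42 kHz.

Step 1 — Angular frequency: ω = 2π·7420 = 4.662e+04 rad/s.
Step 2 — Transfer function: H(jω) = 1/(1 + jωRC).
Step 3 — Denominator: 1 + jωRC = 1 + j·4.662e+04·12.7·1.09e-06 = 1 + j0.6454.
Step 4 — H = 0.706 - j0.4556.
Step 5 — Magnitude: |H| = 0.8402 (-1.5 dB); phase: φ = -32.8°.

|H| = 0.8402 (-1.5 dB), φ = -32.8°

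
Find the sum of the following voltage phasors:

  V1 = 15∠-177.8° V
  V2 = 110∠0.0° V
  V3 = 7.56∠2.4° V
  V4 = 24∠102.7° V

Step 1 — Convert each phasor to rectangular form:
  V1 = 15·(cos(-177.8°) + j·sin(-177.8°)) = -14.99 - j0.5758 V
  V2 = 110·(cos(0.0°) + j·sin(0.0°)) = 110 V
  V3 = 7.56·(cos(2.4°) + j·sin(2.4°)) = 7.553 + j0.3166 V
  V4 = 24·(cos(102.7°) + j·sin(102.7°)) = -5.276 + j23.41 V
Step 2 — Sum components: V_total = 97.29 + j23.15 V.
Step 3 — Convert to polar: |V_total| = 100 V, ∠V_total = 13.4°.

V_total = 100∠13.4° V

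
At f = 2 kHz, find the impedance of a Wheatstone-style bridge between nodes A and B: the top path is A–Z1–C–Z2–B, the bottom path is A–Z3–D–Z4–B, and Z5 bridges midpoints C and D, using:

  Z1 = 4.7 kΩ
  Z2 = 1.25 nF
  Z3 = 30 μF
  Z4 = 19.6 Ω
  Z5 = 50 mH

Step 1 — Angular frequency: ω = 2π·f = 2π·2000 = 1.257e+04 rad/s.
Step 2 — Component impedances:
  Z1: Z = R = 4700 Ω
  Z2: Z = 1/(jωC) = -j/(ω·C) = 0 - j6.366e+04 Ω
  Z3: Z = 1/(jωC) = -j/(ω·C) = 0 - j2.653 Ω
  Z4: Z = R = 19.6 Ω
  Z5: Z = jωL = j·1.257e+04·0.05 = 0 + j628.3 Ω
Step 3 — Bridge requires nodal analysis (the Z5 bridge couples midpoints C and D, so the two paths cannot be reduced to a simple series/parallel combination). Setting node B to ground and injecting 1 A at node A, the 3-node admittance system at A, C, D solves to V_A = Z_AB = 19.6 - j2.659 Ω = 19.78∠-7.7° Ω.

Z = 19.6 - j2.659 Ω = 19.78∠-7.7° Ω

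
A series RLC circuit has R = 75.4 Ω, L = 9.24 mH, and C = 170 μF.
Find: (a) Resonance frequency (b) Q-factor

Step 1 — Resonance condition Im(Z)=0 gives ω₀ = 1/√(LC).
Step 2 — ω₀ = 1/√(0.00924·0.00017) = 797.9 rad/s.
Step 3 — f₀ = ω₀/(2π) = 127 Hz.
Step 4 — Series Q: Q = ω₀L/R = 797.9·0.00924/75.4 = 0.09778.

(a) f₀ = 127 Hz  (b) Q = 0.09778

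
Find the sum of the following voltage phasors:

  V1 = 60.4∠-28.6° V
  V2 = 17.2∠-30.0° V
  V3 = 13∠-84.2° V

Step 1 — Convert each phasor to rectangular form:
  V1 = 60.4·(cos(-28.6°) + j·sin(-28.6°)) = 53.03 - j28.91 V
  V2 = 17.2·(cos(-30.0°) + j·sin(-30.0°)) = 14.9 - j8.6 V
  V3 = 13·(cos(-84.2°) + j·sin(-84.2°)) = 1.314 - j12.93 V
Step 2 — Sum components: V_total = 69.24 - j50.45 V.
Step 3 — Convert to polar: |V_total| = 85.67 V, ∠V_total = -36.1°.

V_total = 85.67∠-36.1° V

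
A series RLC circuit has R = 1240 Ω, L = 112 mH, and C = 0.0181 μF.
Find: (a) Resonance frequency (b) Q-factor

Step 1 — Resonance condition Im(Z)=0 gives ω₀ = 1/√(LC).
Step 2 — ω₀ = 1/√(0.112·1.81e-08) = 2.221e+04 rad/s.
Step 3 — f₀ = ω₀/(2π) = 3535 Hz.
Step 4 — Series Q: Q = ω₀L/R = 2.221e+04·0.112/1240 = 2.006.

(a) f₀ = 3535 Hz  (b) Q = 2.006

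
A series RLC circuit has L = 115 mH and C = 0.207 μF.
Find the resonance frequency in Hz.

Step 1 — Resonance condition Im(Z)=0 gives ω₀ = 1/√(LC).
Step 2 — ω₀ = 1/√(0.115·2.07e-07) = 6481 rad/s.
Step 3 — f₀ = ω₀/(2π) = 1032 Hz.

f₀ = 1032 Hz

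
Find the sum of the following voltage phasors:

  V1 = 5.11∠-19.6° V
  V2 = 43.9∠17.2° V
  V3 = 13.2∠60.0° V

Step 1 — Convert each phasor to rectangular form:
  V1 = 5.11·(cos(-19.6°) + j·sin(-19.6°)) = 4.814 - j1.714 V
  V2 = 43.9·(cos(17.2°) + j·sin(17.2°)) = 41.94 + j12.98 V
  V3 = 13.2·(cos(60.0°) + j·sin(60.0°)) = 6.6 + j11.43 V
Step 2 — Sum components: V_total = 53.35 + j22.7 V.
Step 3 — Convert to polar: |V_total| = 57.98 V, ∠V_total = 23.0°.

V_total = 57.98∠23.0° V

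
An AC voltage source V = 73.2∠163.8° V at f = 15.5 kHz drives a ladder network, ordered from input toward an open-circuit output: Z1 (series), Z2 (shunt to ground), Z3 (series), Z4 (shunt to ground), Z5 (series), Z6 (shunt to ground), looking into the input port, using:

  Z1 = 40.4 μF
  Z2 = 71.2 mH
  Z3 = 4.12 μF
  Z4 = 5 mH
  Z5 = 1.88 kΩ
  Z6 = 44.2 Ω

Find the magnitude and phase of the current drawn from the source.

Step 1 — Angular frequency: ω = 2π·f = 2π·1.55e+04 = 9.739e+04 rad/s.
Step 2 — Component impedances:
  Z1: Z = 1/(jωC) = -j/(ω·C) = 0 - j0.2542 Ω
  Z2: Z = jωL = j·9.739e+04·0.0712 = 0 + j6934 Ω
  Z3: Z = 1/(jωC) = -j/(ω·C) = 0 - j2.492 Ω
  Z4: Z = jωL = j·9.739e+04·0.005 = 0 + j486.9 Ω
  Z5: Z = R = 1880 Ω
  Z6: Z = R = 44.2 Ω
Step 3 — Ladder network (open output): work backward from the far end, alternating series and parallel combinations. Z_in = 102 + j428.5 Ω = 440.4∠76.6° Ω.
Step 4 — Source phasor: V = 73.2∠163.8° V = -70.29 + j20.42 V.
Step 5 — Ohm's law: I = V / Z_total = (-70.29 + j20.42) / (102 + j428.5) = 0.008161 + j0.166 A.
Step 6 — Convert to polar: |I| = 0.1662 A, ∠I = 87.2°.

I = 0.1662∠87.2° A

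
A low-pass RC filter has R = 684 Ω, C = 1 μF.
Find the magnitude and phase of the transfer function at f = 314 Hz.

Step 1 — Angular frequency: ω = 2π·314 = 1973 rad/s.
Step 2 — Transfer function: H(jω) = 1/(1 + jωRC).
Step 3 — Denominator: 1 + jωRC = 1 + j·1973·684·1e-06 = 1 + j1.349.
Step 4 — H = 0.3545 - j0.4784.
Step 5 — Magnitude: |H| = 0.5954 (-4.5 dB); phase: φ = -53.5°.

|H| = 0.5954 (-4.5 dB), φ = -53.5°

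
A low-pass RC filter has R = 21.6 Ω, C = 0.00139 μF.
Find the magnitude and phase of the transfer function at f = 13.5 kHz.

Step 1 — Angular frequency: ω = 2π·1.35e+04 = 8.482e+04 rad/s.
Step 2 — Transfer function: H(jω) = 1/(1 + jωRC).
Step 3 — Denominator: 1 + jωRC = 1 + j·8.482e+04·21.6·1.39e-09 = 1 + j0.002547.
Step 4 — H = 1 - j0.002547.
Step 5 — Magnitude: |H| = 1 (-0.0 dB); phase: φ = -0.1°.

|H| = 1 (-0.0 dB), φ = -0.1°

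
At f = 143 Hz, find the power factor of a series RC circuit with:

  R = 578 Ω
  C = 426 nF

Step 1 — Angular frequency: ω = 2π·f = 2π·143 = 898.5 rad/s.
Step 2 — Component impedances:
  R: Z = R = 578 Ω
  C: Z = 1/(jωC) = -j/(ω·C) = 0 - j2613 Ω
Step 3 — Series combination: Z_total = R + C = 578 - j2613 Ω = 2676∠-77.5° Ω.
Step 4 — Power factor: PF = cos(φ) = Re(Z)/|Z| = 578/2676 = 0.216.
Step 5 — Type: Im(Z) = -2613 ⇒ leading (phase φ = -77.5°).

PF = 0.216 (leading, φ = -77.5°)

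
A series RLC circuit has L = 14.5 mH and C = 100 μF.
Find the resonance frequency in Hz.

Step 1 — Resonance condition Im(Z)=0 gives ω₀ = 1/√(LC).
Step 2 — ω₀ = 1/√(0.0145·0.0001) = 830.5 rad/s.
Step 3 — f₀ = ω₀/(2π) = 132.2 Hz.

f₀ = 132.2 Hz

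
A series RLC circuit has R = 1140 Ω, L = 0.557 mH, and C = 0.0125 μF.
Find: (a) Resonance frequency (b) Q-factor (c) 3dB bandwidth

Step 1 — Resonance: ω₀ = 1/√(LC) = 1/√(0.000557·1.25e-08) = 3.79e+05 rad/s.
Step 2 — f₀ = ω₀/(2π) = 6.032e+04 Hz.
Step 3 — Series Q: Q = ω₀L/R = 3.79e+05·0.000557/1140 = 0.1852.
Step 4 — Bandwidth: Δω = ω₀/Q = 2.047e+06 rad/s; BW = Δω/(2π) = 3.257e+05 Hz.

(a) f₀ = 6.032e+04 Hz  (b) Q = 0.1852  (c) BW = 3.257e+05 Hz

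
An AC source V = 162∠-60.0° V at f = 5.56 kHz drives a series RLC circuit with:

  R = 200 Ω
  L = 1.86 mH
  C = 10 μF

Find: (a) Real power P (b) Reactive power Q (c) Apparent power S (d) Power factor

Step 1 — Angular frequency: ω = 2π·f = 2π·5560 = 3.493e+04 rad/s.
Step 2 — Component impedances:
  R: Z = R = 200 Ω
  L: Z = jωL = j·3.493e+04·0.00186 = 0 + j64.98 Ω
  C: Z = 1/(jωC) = -j/(ω·C) = 0 - j2.862 Ω
Step 3 — Series combination: Z_total = R + L + C = 200 + j62.12 Ω = 209.4∠17.3° Ω.
Step 4 — Source phasor: V = 162∠-60.0° V = 81 - j140.3 V.
Step 5 — Current: I = V / Z = 0.1707 - j0.7545 A = 0.7736∠-77.3° A.
Step 6 — Complex power: S = V·I* = 119.7 + j37.17 VA.
Step 7 — Real power: P = Re(S) = 119.7 W.
Step 8 — Reactive power: Q = Im(S) = 37.17 VAR.
Step 9 — Apparent power: |S| = 125.3 VA.
Step 10 — Power factor: PF = P/|S| = 0.955 (lagging).

(a) P = 119.7 W  (b) Q = 37.17 VAR  (c) S = 125.3 VA  (d) PF = 0.955 (lagging)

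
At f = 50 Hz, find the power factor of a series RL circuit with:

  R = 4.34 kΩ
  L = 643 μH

Step 1 — Angular frequency: ω = 2π·f = 2π·50 = 314.2 rad/s.
Step 2 — Component impedances:
  R: Z = R = 4340 Ω
  L: Z = jωL = j·314.2·0.000643 = 0 + j0.202 Ω
Step 3 — Series combination: Z_total = R + L = 4340 + j0.202 Ω = 4340∠0.0° Ω.
Step 4 — Power factor: PF = cos(φ) = Re(Z)/|Z| = 4340/4340 = 1.
Step 5 — Type: Im(Z) = 0.202 ⇒ lagging (phase φ = 0.0°).

PF = 1 (lagging, φ = 0.0°)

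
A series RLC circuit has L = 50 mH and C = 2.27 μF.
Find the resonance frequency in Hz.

Step 1 — Resonance condition Im(Z)=0 gives ω₀ = 1/√(LC).
Step 2 — ω₀ = 1/√(0.05·2.27e-06) = 2968 rad/s.
Step 3 — f₀ = ω₀/(2π) = 472.4 Hz.

f₀ = 472.4 Hz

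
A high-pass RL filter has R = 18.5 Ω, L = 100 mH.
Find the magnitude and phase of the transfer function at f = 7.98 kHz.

Step 1 — Angular frequency: ω = 2π·7980 = 5.014e+04 rad/s.
Step 2 — Transfer function: H(jω) = jωL/(R + jωL).
Step 3 — Numerator jωL = j·5014; denominator R + jωL = 18.5 + j5014.
Step 4 — H = 1 + j0.00369.
Step 5 — Magnitude: |H| = 1 (-0.0 dB); phase: φ = 0.2°.

|H| = 1 (-0.0 dB), φ = 0.2°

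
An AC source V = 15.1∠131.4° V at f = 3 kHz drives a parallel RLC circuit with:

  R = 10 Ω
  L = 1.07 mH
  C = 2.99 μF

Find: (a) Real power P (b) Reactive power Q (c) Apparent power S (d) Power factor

Step 1 — Angular frequency: ω = 2π·f = 2π·3000 = 1.885e+04 rad/s.
Step 2 — Component impedances:
  R: Z = R = 10 Ω
  L: Z = jωL = j·1.885e+04·0.00107 = 0 + j20.17 Ω
  C: Z = 1/(jωC) = -j/(ω·C) = 0 - j17.74 Ω
Step 3 — Parallel combination: 1/Z_total = 1/R + 1/L + 1/C; Z_total = 9.954 - j0.6748 Ω = 9.977∠-3.9° Ω.
Step 4 — Source phasor: V = 15.1∠131.4° V = -9.986 + j11.33 V.
Step 5 — Current: I = V / Z = -1.075 + j1.065 A = 1.513∠135.3° A.
Step 6 — Complex power: S = V·I* = 22.8 - j1.546 VA.
Step 7 — Real power: P = Re(S) = 22.8 W.
Step 8 — Reactive power: Q = Im(S) = -1.546 VAR.
Step 9 — Apparent power: |S| = 22.85 VA.
Step 10 — Power factor: PF = P/|S| = 0.9977 (leading).

(a) P = 22.8 W  (b) Q = -1.546 VAR  (c) S = 22.85 VA  (d) PF = 0.9977 (leading)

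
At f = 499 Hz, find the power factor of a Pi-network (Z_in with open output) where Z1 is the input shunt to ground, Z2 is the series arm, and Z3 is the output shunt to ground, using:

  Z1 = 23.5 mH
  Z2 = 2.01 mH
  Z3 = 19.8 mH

Step 1 — Angular frequency: ω = 2π·f = 2π·499 = 3135 rad/s.
Step 2 — Component impedances:
  Z1: Z = jωL = j·3135·0.0235 = 0 + j73.68 Ω
  Z2: Z = jωL = j·3135·0.00201 = 0 + j6.302 Ω
  Z3: Z = jωL = j·3135·0.0198 = 0 + j62.08 Ω
Step 3 — With open output, the series arm Z2 and the output shunt Z3 appear in series to ground: Z2 + Z3 = 0 + j68.38 Ω.
Step 4 — Parallel with input shunt Z1: Z_in = Z1 || (Z2 + Z3) = 0 + j35.47 Ω = 35.47∠90.0° Ω.
Step 5 — Power factor: PF = cos(φ) = Re(Z)/|Z| = -0/35.47 = -0.
Step 6 — Type: Im(Z) = 35.47 ⇒ lagging (phase φ = 90.0°).

PF = -0 (lagging, φ = 90.0°)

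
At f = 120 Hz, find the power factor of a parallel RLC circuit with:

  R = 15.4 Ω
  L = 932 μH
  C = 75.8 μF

Step 1 — Angular frequency: ω = 2π·f = 2π·120 = 754 rad/s.
Step 2 — Component impedances:
  R: Z = R = 15.4 Ω
  L: Z = jωL = j·754·0.000932 = 0 + j0.7027 Ω
  C: Z = 1/(jωC) = -j/(ω·C) = 0 - j17.5 Ω
Step 3 — Parallel combination: 1/Z_total = 1/R + 1/L + 1/C; Z_total = 0.03473 + j0.7305 Ω = 0.7313∠87.3° Ω.
Step 4 — Power factor: PF = cos(φ) = Re(Z)/|Z| = 0.03473/0.7313 = 0.04749.
Step 5 — Type: Im(Z) = 0.7305 ⇒ lagging (phase φ = 87.3°).

PF = 0.04749 (lagging, φ = 87.3°)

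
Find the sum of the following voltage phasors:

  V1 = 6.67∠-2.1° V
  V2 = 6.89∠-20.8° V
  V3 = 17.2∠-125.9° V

Step 1 — Convert each phasor to rectangular form:
  V1 = 6.67·(cos(-2.1°) + j·sin(-2.1°)) = 6.666 - j0.2444 V
  V2 = 6.89·(cos(-20.8°) + j·sin(-20.8°)) = 6.441 - j2.447 V
  V3 = 17.2·(cos(-125.9°) + j·sin(-125.9°)) = -10.09 - j13.93 V
Step 2 — Sum components: V_total = 3.021 - j16.62 V.
Step 3 — Convert to polar: |V_total| = 16.9 V, ∠V_total = -79.7°.

V_total = 16.9∠-79.7° V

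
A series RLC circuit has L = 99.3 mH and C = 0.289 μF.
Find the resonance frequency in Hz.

Step 1 — Resonance condition Im(Z)=0 gives ω₀ = 1/√(LC).
Step 2 — ω₀ = 1/√(0.0993·2.89e-07) = 5903 rad/s.
Step 3 — f₀ = ω₀/(2π) = 939.5 Hz.

f₀ = 939.5 Hz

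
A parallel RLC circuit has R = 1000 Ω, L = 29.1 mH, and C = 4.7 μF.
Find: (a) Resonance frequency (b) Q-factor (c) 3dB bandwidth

Step 1 — Resonance: ω₀ = 1/√(LC) = 1/√(0.0291·4.7e-06) = 2704 rad/s.
Step 2 — f₀ = ω₀/(2π) = 430.4 Hz.
Step 3 — Parallel Q: Q = R/(ω₀L) = 1000/(2704·0.0291) = 12.71.
Step 4 — Bandwidth: Δω = ω₀/Q = 212.8 rad/s; BW = Δω/(2π) = 33.86 Hz.

(a) f₀ = 430.4 Hz  (b) Q = 12.71  (c) BW = 33.86 Hz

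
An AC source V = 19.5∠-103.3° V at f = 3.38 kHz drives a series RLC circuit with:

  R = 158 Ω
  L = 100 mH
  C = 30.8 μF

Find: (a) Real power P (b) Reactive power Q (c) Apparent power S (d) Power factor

Step 1 — Angular frequency: ω = 2π·f = 2π·3380 = 2.124e+04 rad/s.
Step 2 — Component impedances:
  R: Z = R = 158 Ω
  L: Z = jωL = j·2.124e+04·0.1 = 0 + j2124 Ω
  C: Z = 1/(jωC) = -j/(ω·C) = 0 - j1.529 Ω
Step 3 — Series combination: Z_total = R + L + C = 158 + j2122 Ω = 2128∠85.7° Ω.
Step 4 — Source phasor: V = 19.5∠-103.3° V = -4.486 - j18.98 V.
Step 5 — Current: I = V / Z = -0.009049 + j0.00144 A = 0.009163∠171.0° A.
Step 6 — Complex power: S = V·I* = 0.01327 + j0.1782 VA.
Step 7 — Real power: P = Re(S) = 0.01327 W.
Step 8 — Reactive power: Q = Im(S) = 0.1782 VAR.
Step 9 — Apparent power: |S| = 0.1787 VA.
Step 10 — Power factor: PF = P/|S| = 0.07425 (lagging).

(a) P = 0.01327 W  (b) Q = 0.1782 VAR  (c) S = 0.1787 VA  (d) PF = 0.07425 (lagging)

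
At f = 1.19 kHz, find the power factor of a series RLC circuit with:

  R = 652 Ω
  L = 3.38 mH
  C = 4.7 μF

Step 1 — Angular frequency: ω = 2π·f = 2π·1190 = 7477 rad/s.
Step 2 — Component impedances:
  R: Z = R = 652 Ω
  L: Z = jωL = j·7477·0.00338 = 0 + j25.27 Ω
  C: Z = 1/(jωC) = -j/(ω·C) = 0 - j28.46 Ω
Step 3 — Series combination: Z_total = R + L + C = 652 - j3.184 Ω = 652∠-0.3° Ω.
Step 4 — Power factor: PF = cos(φ) = Re(Z)/|Z| = 652/652 = 1.
Step 5 — Type: Im(Z) = -3.184 ⇒ leading (phase φ = -0.3°).

PF = 1 (leading, φ = -0.3°)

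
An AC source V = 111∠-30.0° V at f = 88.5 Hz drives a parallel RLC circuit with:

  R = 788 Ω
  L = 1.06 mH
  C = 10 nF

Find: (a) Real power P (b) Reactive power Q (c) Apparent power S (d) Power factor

Step 1 — Angular frequency: ω = 2π·f = 2π·88.5 = 556.1 rad/s.
Step 2 — Component impedances:
  R: Z = R = 788 Ω
  L: Z = jωL = j·556.1·0.00106 = 0 + j0.5894 Ω
  C: Z = 1/(jωC) = -j/(ω·C) = 0 - j1.798e+05 Ω
Step 3 — Parallel combination: 1/Z_total = 1/R + 1/L + 1/C; Z_total = 0.0004409 + j0.5894 Ω = 0.5894∠90.0° Ω.
Step 4 — Source phasor: V = 111∠-30.0° V = 96.13 - j55.5 V.
Step 5 — Current: I = V / Z = -94.04 - j163.2 A = 188.3∠-120.0° A.
Step 6 — Complex power: S = V·I* = 15.64 + j2.09e+04 VA.
Step 7 — Real power: P = Re(S) = 15.64 W.
Step 8 — Reactive power: Q = Im(S) = 2.09e+04 VAR.
Step 9 — Apparent power: |S| = 2.09e+04 VA.
Step 10 — Power factor: PF = P/|S| = 0.000748 (lagging).

(a) P = 15.64 W  (b) Q = 2.09e+04 VAR  (c) S = 2.09e+04 VA  (d) PF = 0.000748 (lagging)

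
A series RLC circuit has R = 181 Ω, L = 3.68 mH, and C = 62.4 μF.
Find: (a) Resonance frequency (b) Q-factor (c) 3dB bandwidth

Step 1 — Resonance: ω₀ = 1/√(LC) = 1/√(0.00368·6.24e-05) = 2087 rad/s.
Step 2 — f₀ = ω₀/(2π) = 332.1 Hz.
Step 3 — Series Q: Q = ω₀L/R = 2087·0.00368/181 = 0.04243.
Step 4 — Bandwidth: Δω = ω₀/Q = 4.918e+04 rad/s; BW = Δω/(2π) = 7828 Hz.

(a) f₀ = 332.1 Hz  (b) Q = 0.04243  (c) BW = 7828 Hz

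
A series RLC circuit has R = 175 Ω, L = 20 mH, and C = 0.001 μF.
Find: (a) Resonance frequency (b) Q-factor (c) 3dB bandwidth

Step 1 — Resonance: ω₀ = 1/√(LC) = 1/√(0.02·1e-09) = 2.236e+05 rad/s.
Step 2 — f₀ = ω₀/(2π) = 3.559e+04 Hz.
Step 3 — Series Q: Q = ω₀L/R = 2.236e+05·0.02/175 = 25.56.
Step 4 — Bandwidth: Δω = ω₀/Q = 8750 rad/s; BW = Δω/(2π) = 1393 Hz.

(a) f₀ = 3.559e+04 Hz  (b) Q = 25.56  (c) BW = 1393 Hz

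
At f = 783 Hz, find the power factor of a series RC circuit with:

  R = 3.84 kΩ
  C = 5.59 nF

Step 1 — Angular frequency: ω = 2π·f = 2π·783 = 4920 rad/s.
Step 2 — Component impedances:
  R: Z = R = 3840 Ω
  C: Z = 1/(jωC) = -j/(ω·C) = 0 - j3.636e+04 Ω
Step 3 — Series combination: Z_total = R + C = 3840 - j3.636e+04 Ω = 3.656e+04∠-84.0° Ω.
Step 4 — Power factor: PF = cos(φ) = Re(Z)/|Z| = 3840/3.656e+04 = 0.105.
Step 5 — Type: Im(Z) = -3.636e+04 ⇒ leading (phase φ = -84.0°).

PF = 0.105 (leading, φ = -84.0°)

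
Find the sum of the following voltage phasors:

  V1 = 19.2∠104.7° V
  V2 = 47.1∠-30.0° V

Step 1 — Convert each phasor to rectangular form:
  V1 = 19.2·(cos(104.7°) + j·sin(104.7°)) = -4.872 + j18.57 V
  V2 = 47.1·(cos(-30.0°) + j·sin(-30.0°)) = 40.79 - j23.55 V
Step 2 — Sum components: V_total = 35.92 - j4.978 V.
Step 3 — Convert to polar: |V_total| = 36.26 V, ∠V_total = -7.9°.

V_total = 36.26∠-7.9° V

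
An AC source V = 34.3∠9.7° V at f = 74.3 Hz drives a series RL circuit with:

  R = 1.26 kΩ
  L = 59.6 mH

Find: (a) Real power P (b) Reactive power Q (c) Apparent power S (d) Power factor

Step 1 — Angular frequency: ω = 2π·f = 2π·74.3 = 466.8 rad/s.
Step 2 — Component impedances:
  R: Z = R = 1260 Ω
  L: Z = jωL = j·466.8·0.0596 = 0 + j27.82 Ω
Step 3 — Series combination: Z_total = R + L = 1260 + j27.82 Ω = 1260∠1.3° Ω.
Step 4 — Source phasor: V = 34.3∠9.7° V = 33.81 + j5.779 V.
Step 5 — Current: I = V / Z = 0.02692 + j0.003992 A = 0.02722∠8.4° A.
Step 6 — Complex power: S = V·I* = 0.9333 + j0.02061 VA.
Step 7 — Real power: P = Re(S) = 0.9333 W.
Step 8 — Reactive power: Q = Im(S) = 0.02061 VAR.
Step 9 — Apparent power: |S| = 0.9335 VA.
Step 10 — Power factor: PF = P/|S| = 0.9998 (lagging).

(a) P = 0.9333 W  (b) Q = 0.02061 VAR  (c) S = 0.9335 VA  (d) PF = 0.9998 (lagging)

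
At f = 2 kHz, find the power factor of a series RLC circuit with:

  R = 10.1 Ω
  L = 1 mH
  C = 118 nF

Step 1 — Angular frequency: ω = 2π·f = 2π·2000 = 1.257e+04 rad/s.
Step 2 — Component impedances:
  R: Z = R = 10.1 Ω
  L: Z = jωL = j·1.257e+04·0.001 = 0 + j12.57 Ω
  C: Z = 1/(jωC) = -j/(ω·C) = 0 - j674.4 Ω
Step 3 — Series combination: Z_total = R + L + C = 10.1 - j661.8 Ω = 661.9∠-89.1° Ω.
Step 4 — Power factor: PF = cos(φ) = Re(Z)/|Z| = 10.1/661.9 = 0.01526.
Step 5 — Type: Im(Z) = -661.8 ⇒ leading (phase φ = -89.1°).

PF = 0.01526 (leading, φ = -89.1°)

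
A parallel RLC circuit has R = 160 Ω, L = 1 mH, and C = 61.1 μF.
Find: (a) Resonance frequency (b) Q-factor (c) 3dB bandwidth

Step 1 — Resonance: ω₀ = 1/√(LC) = 1/√(0.001·6.11e-05) = 4046 rad/s.
Step 2 — f₀ = ω₀/(2π) = 643.9 Hz.
Step 3 — Parallel Q: Q = R/(ω₀L) = 160/(4046·0.001) = 39.55.
Step 4 — Bandwidth: Δω = ω₀/Q = 102.3 rad/s; BW = Δω/(2π) = 16.28 Hz.

(a) f₀ = 643.9 Hz  (b) Q = 39.55  (c) BW = 16.28 Hz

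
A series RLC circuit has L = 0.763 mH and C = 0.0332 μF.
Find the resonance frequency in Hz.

Step 1 — Resonance condition Im(Z)=0 gives ω₀ = 1/√(LC).
Step 2 — ω₀ = 1/√(0.000763·3.32e-08) = 1.987e+05 rad/s.
Step 3 — f₀ = ω₀/(2π) = 3.162e+04 Hz.

f₀ = 3.162e+04 Hz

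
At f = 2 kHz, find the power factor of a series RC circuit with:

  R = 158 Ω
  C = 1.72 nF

Step 1 — Angular frequency: ω = 2π·f = 2π·2000 = 1.257e+04 rad/s.
Step 2 — Component impedances:
  R: Z = R = 158 Ω
  C: Z = 1/(jωC) = -j/(ω·C) = 0 - j4.627e+04 Ω
Step 3 — Series combination: Z_total = R + C = 158 - j4.627e+04 Ω = 4.627e+04∠-89.8° Ω.
Step 4 — Power factor: PF = cos(φ) = Re(Z)/|Z| = 158/4.627e+04 = 0.003415.
Step 5 — Type: Im(Z) = -4.627e+04 ⇒ leading (phase φ = -89.8°).

PF = 0.003415 (leading, φ = -89.8°)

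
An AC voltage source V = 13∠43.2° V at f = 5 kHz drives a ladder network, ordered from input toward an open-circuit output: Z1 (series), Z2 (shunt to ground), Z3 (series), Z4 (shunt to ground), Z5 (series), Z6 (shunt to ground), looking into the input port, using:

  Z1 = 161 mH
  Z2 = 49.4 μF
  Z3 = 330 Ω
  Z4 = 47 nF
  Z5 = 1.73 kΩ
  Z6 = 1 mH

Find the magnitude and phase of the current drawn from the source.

Step 1 — Angular frequency: ω = 2π·f = 2π·5000 = 3.142e+04 rad/s.
Step 2 — Component impedances:
  Z1: Z = jωL = j·3.142e+04·0.161 = 0 + j5058 Ω
  Z2: Z = 1/(jωC) = -j/(ω·C) = 0 - j0.6444 Ω
  Z3: Z = R = 330 Ω
  Z4: Z = 1/(jωC) = -j/(ω·C) = 0 - j677.3 Ω
  Z5: Z = R = 1730 Ω
  Z6: Z = jωL = j·3.142e+04·0.001 = 0 + j31.42 Ω
Step 3 — Ladder network (open output): work backward from the far end, alternating series and parallel combinations. Z_in = 0.0003508 + j5057 Ω = 5057∠90.0° Ω.
Step 4 — Source phasor: V = 13∠43.2° V = 9.477 + j8.899 V.
Step 5 — Ohm's law: I = V / Z_total = (9.477 + j8.899) / (0.0003508 + j5057) = 0.00176 - j0.001874 A.
Step 6 — Convert to polar: |I| = 0.002571 A, ∠I = -46.8°.

I = 0.002571∠-46.8° A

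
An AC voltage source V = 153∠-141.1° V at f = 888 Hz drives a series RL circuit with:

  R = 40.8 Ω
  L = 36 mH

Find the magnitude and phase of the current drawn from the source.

Step 1 — Angular frequency: ω = 2π·f = 2π·888 = 5579 rad/s.
Step 2 — Component impedances:
  R: Z = R = 40.8 Ω
  L: Z = jωL = j·5579·0.036 = 0 + j200.9 Ω
Step 3 — Series combination: Z_total = R + L = 40.8 + j200.9 Ω = 205∠78.5° Ω.
Step 4 — Source phasor: V = 153∠-141.1° V = -119.1 - j96.08 V.
Step 5 — Ohm's law: I = V / Z_total = (-119.1 - j96.08) / (40.8 + j200.9) = -0.575 + j0.476 A.
Step 6 — Convert to polar: |I| = 0.7465 A, ∠I = 140.4°.

I = 0.7465∠140.4° A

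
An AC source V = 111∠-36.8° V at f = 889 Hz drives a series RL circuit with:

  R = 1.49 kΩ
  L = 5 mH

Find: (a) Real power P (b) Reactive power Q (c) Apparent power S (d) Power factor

Step 1 — Angular frequency: ω = 2π·f = 2π·889 = 5586 rad/s.
Step 2 — Component impedances:
  R: Z = R = 1490 Ω
  L: Z = jωL = j·5586·0.005 = 0 + j27.93 Ω
Step 3 — Series combination: Z_total = R + L = 1490 + j27.93 Ω = 1490∠1.1° Ω.
Step 4 — Source phasor: V = 111∠-36.8° V = 88.88 - j66.49 V.
Step 5 — Current: I = V / Z = 0.05879 - j0.04573 A = 0.07448∠-37.9° A.
Step 6 — Complex power: S = V·I* = 8.266 + j0.1549 VA.
Step 7 — Real power: P = Re(S) = 8.266 W.
Step 8 — Reactive power: Q = Im(S) = 0.1549 VAR.
Step 9 — Apparent power: |S| = 8.268 VA.
Step 10 — Power factor: PF = P/|S| = 0.9998 (lagging).

(a) P = 8.266 W  (b) Q = 0.1549 VAR  (c) S = 8.268 VA  (d) PF = 0.9998 (lagging)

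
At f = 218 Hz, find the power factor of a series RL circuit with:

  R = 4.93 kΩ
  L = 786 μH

Step 1 — Angular frequency: ω = 2π·f = 2π·218 = 1370 rad/s.
Step 2 — Component impedances:
  R: Z = R = 4930 Ω
  L: Z = jωL = j·1370·0.000786 = 0 + j1.077 Ω
Step 3 — Series combination: Z_total = R + L = 4930 + j1.077 Ω = 4930∠0.0° Ω.
Step 4 — Power factor: PF = cos(φ) = Re(Z)/|Z| = 4930/4930 = 1.
Step 5 — Type: Im(Z) = 1.077 ⇒ lagging (phase φ = 0.0°).

PF = 1 (lagging, φ = 0.0°)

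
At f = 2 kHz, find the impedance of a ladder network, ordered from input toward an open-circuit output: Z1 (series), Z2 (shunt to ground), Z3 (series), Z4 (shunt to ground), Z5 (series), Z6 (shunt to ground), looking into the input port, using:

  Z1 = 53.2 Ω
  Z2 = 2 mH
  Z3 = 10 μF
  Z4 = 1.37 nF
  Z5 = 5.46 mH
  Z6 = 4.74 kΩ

Step 1 — Angular frequency: ω = 2π·f = 2π·2000 = 1.257e+04 rad/s.
Step 2 — Component impedances:
  Z1: Z = R = 53.2 Ω
  Z2: Z = jωL = j·1.257e+04·0.002 = 0 + j25.13 Ω
  Z3: Z = 1/(jωC) = -j/(ω·C) = 0 - j7.958 Ω
  Z4: Z = 1/(jωC) = -j/(ω·C) = 0 - j5.809e+04 Ω
  Z5: Z = jωL = j·1.257e+04·0.00546 = 0 + j68.61 Ω
  Z6: Z = R = 4740 Ω
Step 3 — Ladder network (open output): work backward from the far end, alternating series and parallel combinations. Z_in = 53.33 + j25.14 Ω = 58.96∠25.2° Ω.

Z = 53.33 + j25.14 Ω = 58.96∠25.2° Ω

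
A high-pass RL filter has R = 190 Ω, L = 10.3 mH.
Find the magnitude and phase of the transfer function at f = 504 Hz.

Step 1 — Angular frequency: ω = 2π·504 = 3167 rad/s.
Step 2 — Transfer function: H(jω) = jωL/(R + jωL).
Step 3 — Numerator jωL = j·32.62; denominator R + jωL = 190 + j32.62.
Step 4 — H = 0.02863 + j0.1668.
Step 5 — Magnitude: |H| = 0.1692 (-15.4 dB); phase: φ = 80.3°.

|H| = 0.1692 (-15.4 dB), φ = 80.3°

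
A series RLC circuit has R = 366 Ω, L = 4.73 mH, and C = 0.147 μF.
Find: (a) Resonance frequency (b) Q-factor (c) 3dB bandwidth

Step 1 — Resonance: ω₀ = 1/√(LC) = 1/√(0.00473·1.47e-07) = 3.792e+04 rad/s.
Step 2 — f₀ = ω₀/(2π) = 6036 Hz.
Step 3 — Series Q: Q = ω₀L/R = 3.792e+04·0.00473/366 = 0.4901.
Step 4 — Bandwidth: Δω = ω₀/Q = 7.738e+04 rad/s; BW = Δω/(2π) = 1.232e+04 Hz.

(a) f₀ = 6036 Hz  (b) Q = 0.4901  (c) BW = 1.232e+04 Hz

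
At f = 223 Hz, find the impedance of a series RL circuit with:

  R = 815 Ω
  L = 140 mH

Step 1 — Angular frequency: ω = 2π·f = 2π·223 = 1401 rad/s.
Step 2 — Component impedances:
  R: Z = R = 815 Ω
  L: Z = jωL = j·1401·0.14 = 0 + j196.2 Ω
Step 3 — Series combination: Z_total = R + L = 815 + j196.2 Ω = 838.3∠13.5° Ω.

Z = 815 + j196.2 Ω = 838.3∠13.5° Ω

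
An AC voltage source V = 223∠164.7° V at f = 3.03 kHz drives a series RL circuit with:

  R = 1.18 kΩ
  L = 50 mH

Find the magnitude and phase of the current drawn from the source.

Step 1 — Angular frequency: ω = 2π·f = 2π·3030 = 1.904e+04 rad/s.
Step 2 — Component impedances:
  R: Z = R = 1180 Ω
  L: Z = jωL = j·1.904e+04·0.05 = 0 + j951.9 Ω
Step 3 — Series combination: Z_total = R + L = 1180 + j951.9 Ω = 1516∠38.9° Ω.
Step 4 — Source phasor: V = 223∠164.7° V = -215.1 + j58.84 V.
Step 5 — Ohm's law: I = V / Z_total = (-215.1 + j58.84) / (1180 + j951.9) = -0.08606 + j0.1193 A.
Step 6 — Convert to polar: |I| = 0.1471 A, ∠I = 125.8°.

I = 0.1471∠125.8° A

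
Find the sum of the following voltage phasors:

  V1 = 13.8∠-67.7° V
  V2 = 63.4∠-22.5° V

Step 1 — Convert each phasor to rectangular form:
  V1 = 13.8·(cos(-67.7°) + j·sin(-67.7°)) = 5.236 - j12.77 V
  V2 = 63.4·(cos(-22.5°) + j·sin(-22.5°)) = 58.57 - j24.26 V
Step 2 — Sum components: V_total = 63.81 - j37.03 V.
Step 3 — Convert to polar: |V_total| = 73.78 V, ∠V_total = -30.1°.

V_total = 73.78∠-30.1° V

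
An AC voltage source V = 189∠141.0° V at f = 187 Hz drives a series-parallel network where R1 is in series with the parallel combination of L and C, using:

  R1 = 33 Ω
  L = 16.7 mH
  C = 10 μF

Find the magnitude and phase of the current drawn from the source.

Step 1 — Angular frequency: ω = 2π·f = 2π·187 = 1175 rad/s.
Step 2 — Component impedances:
  R1: Z = R = 33 Ω
  L: Z = jωL = j·1175·0.0167 = 0 + j19.62 Ω
  C: Z = 1/(jωC) = -j/(ω·C) = 0 - j85.11 Ω
Step 3 — Parallel branch: L || C = 1/(1/L + 1/C) = 0 + j25.5 Ω.
Step 4 — Series with R1: Z_total = R1 + (L || C) = 33 + j25.5 Ω = 41.7∠37.7° Ω.
Step 5 — Source phasor: V = 189∠141.0° V = -146.9 + j118.9 V.
Step 6 — Ohm's law: I = V / Z_total = (-146.9 + j118.9) / (33 + j25.5) = -1.043 + j4.41 A.
Step 7 — Convert to polar: |I| = 4.532 A, ∠I = 103.3°.

I = 4.532∠103.3° A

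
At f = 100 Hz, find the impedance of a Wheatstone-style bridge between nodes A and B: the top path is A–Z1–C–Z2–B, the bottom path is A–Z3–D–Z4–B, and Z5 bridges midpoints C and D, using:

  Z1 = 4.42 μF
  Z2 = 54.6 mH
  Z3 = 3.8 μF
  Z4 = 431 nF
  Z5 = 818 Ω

Step 1 — Angular frequency: ω = 2π·f = 2π·100 = 628.3 rad/s.
Step 2 — Component impedances:
  Z1: Z = 1/(jωC) = -j/(ω·C) = 0 - j360.1 Ω
  Z2: Z = jωL = j·628.3·0.0546 = 0 + j34.31 Ω
  Z3: Z = 1/(jωC) = -j/(ω·C) = 0 - j418.8 Ω
  Z4: Z = 1/(jωC) = -j/(ω·C) = 0 - j3693 Ω
  Z5: Z = R = 818 Ω
Step 3 — Bridge requires nodal analysis (the Z5 bridge couples midpoints C and D, so the two paths cannot be reduced to a simple series/parallel combination). Setting node B to ground and injecting 1 A at node A, the 3-node admittance system at A, C, D solves to V_A = Z_AB = 69.39 - j247.4 Ω = 256.9∠-74.3° Ω.

Z = 69.39 - j247.4 Ω = 256.9∠-74.3° Ω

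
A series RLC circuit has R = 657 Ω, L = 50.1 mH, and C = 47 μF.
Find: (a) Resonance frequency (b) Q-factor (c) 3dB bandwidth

Step 1 — Resonance condition Im(Z)=0 gives ω₀ = 1/√(LC).
Step 2 — ω₀ = 1/√(0.0501·4.7e-05) = 651.7 rad/s.
Step 3 — f₀ = ω₀/(2π) = 103.7 Hz.
Step 4 — Series Q: Q = ω₀L/R = 651.7·0.0501/657 = 0.04969.
Step 5 — 3dB bandwidth: Δω = ω₀/Q = 1.311e+04 rad/s; BW = Δω/(2π) = 2087 Hz.

(a) f₀ = 103.7 Hz  (b) Q = 0.04969  (c) BW = 2087 Hz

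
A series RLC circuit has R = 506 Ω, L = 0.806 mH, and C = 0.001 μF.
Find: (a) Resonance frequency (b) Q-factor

Step 1 — Resonance condition Im(Z)=0 gives ω₀ = 1/√(LC).
Step 2 — ω₀ = 1/√(0.000806·1e-09) = 1.114e+06 rad/s.
Step 3 — f₀ = ω₀/(2π) = 1.773e+05 Hz.
Step 4 — Series Q: Q = ω₀L/R = 1.114e+06·0.000806/506 = 1.774.

(a) f₀ = 1.773e+05 Hz  (b) Q = 1.774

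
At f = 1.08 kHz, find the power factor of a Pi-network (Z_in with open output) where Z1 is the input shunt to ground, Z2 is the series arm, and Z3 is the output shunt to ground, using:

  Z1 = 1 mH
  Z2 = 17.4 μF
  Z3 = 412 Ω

Step 1 — Angular frequency: ω = 2π·f = 2π·1080 = 6786 rad/s.
Step 2 — Component impedances:
  Z1: Z = jωL = j·6786·0.001 = 0 + j6.786 Ω
  Z2: Z = 1/(jωC) = -j/(ω·C) = 0 - j8.469 Ω
  Z3: Z = R = 412 Ω
Step 3 — With open output, the series arm Z2 and the output shunt Z3 appear in series to ground: Z2 + Z3 = 412 - j8.469 Ω.
Step 4 — Parallel with input shunt Z1: Z_in = Z1 || (Z2 + Z3) = 0.1118 + j6.786 Ω = 6.787∠89.1° Ω.
Step 5 — Power factor: PF = cos(φ) = Re(Z)/|Z| = 0.1118/6.787 = 0.01647.
Step 6 — Type: Im(Z) = 6.786 ⇒ lagging (phase φ = 89.1°).

PF = 0.01647 (lagging, φ = 89.1°)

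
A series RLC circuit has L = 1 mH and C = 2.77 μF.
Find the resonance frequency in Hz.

Step 1 — Resonance condition Im(Z)=0 gives ω₀ = 1/√(LC).
Step 2 — ω₀ = 1/√(0.001·2.77e-06) = 1.9e+04 rad/s.
Step 3 — f₀ = ω₀/(2π) = 3024 Hz.

f₀ = 3024 Hz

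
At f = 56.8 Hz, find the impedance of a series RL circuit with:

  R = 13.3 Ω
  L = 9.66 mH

Step 1 — Angular frequency: ω = 2π·f = 2π·56.8 = 356.9 rad/s.
Step 2 — Component impedances:
  R: Z = R = 13.3 Ω
  L: Z = jωL = j·356.9·0.00966 = 0 + j3.448 Ω
Step 3 — Series combination: Z_total = R + L = 13.3 + j3.448 Ω = 13.74∠14.5° Ω.

Z = 13.3 + j3.448 Ω = 13.74∠14.5° Ω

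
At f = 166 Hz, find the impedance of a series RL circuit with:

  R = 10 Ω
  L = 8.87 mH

Step 1 — Angular frequency: ω = 2π·f = 2π·166 = 1043 rad/s.
Step 2 — Component impedances:
  R: Z = R = 10 Ω
  L: Z = jωL = j·1043·0.00887 = 0 + j9.251 Ω
Step 3 — Series combination: Z_total = R + L = 10 + j9.251 Ω = 13.62∠42.8° Ω.

Z = 10 + j9.251 Ω = 13.62∠42.8° Ω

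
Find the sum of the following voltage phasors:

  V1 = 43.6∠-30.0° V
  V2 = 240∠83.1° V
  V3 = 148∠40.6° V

Step 1 — Convert each phasor to rectangular form:
  V1 = 43.6·(cos(-30.0°) + j·sin(-30.0°)) = 37.76 - j21.8 V
  V2 = 240·(cos(83.1°) + j·sin(83.1°)) = 28.83 + j238.3 V
  V3 = 148·(cos(40.6°) + j·sin(40.6°)) = 112.4 + j96.31 V
Step 2 — Sum components: V_total = 179 + j312.8 V.
Step 3 — Convert to polar: |V_total| = 360.4 V, ∠V_total = 60.2°.

V_total = 360.4∠60.2° V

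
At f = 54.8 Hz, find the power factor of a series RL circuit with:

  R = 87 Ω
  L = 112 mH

Step 1 — Angular frequency: ω = 2π·f = 2π·54.8 = 344.3 rad/s.
Step 2 — Component impedances:
  R: Z = R = 87 Ω
  L: Z = jωL = j·344.3·0.112 = 0 + j38.56 Ω
Step 3 — Series combination: Z_total = R + L = 87 + j38.56 Ω = 95.16∠23.9° Ω.
Step 4 — Power factor: PF = cos(φ) = Re(Z)/|Z| = 87/95.16 = 0.9142.
Step 5 — Type: Im(Z) = 38.56 ⇒ lagging (phase φ = 23.9°).

PF = 0.9142 (lagging, φ = 23.9°)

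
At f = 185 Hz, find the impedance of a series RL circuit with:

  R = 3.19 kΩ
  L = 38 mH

Step 1 — Angular frequency: ω = 2π·f = 2π·185 = 1162 rad/s.
Step 2 — Component impedances:
  R: Z = R = 3190 Ω
  L: Z = jωL = j·1162·0.038 = 0 + j44.17 Ω
Step 3 — Series combination: Z_total = R + L = 3190 + j44.17 Ω = 3190∠0.8° Ω.

Z = 3190 + j44.17 Ω = 3190∠0.8° Ω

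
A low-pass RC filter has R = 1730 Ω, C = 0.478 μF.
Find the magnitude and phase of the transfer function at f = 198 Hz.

Step 1 — Angular frequency: ω = 2π·198 = 1244 rad/s.
Step 2 — Transfer function: H(jω) = 1/(1 + jωRC).
Step 3 — Denominator: 1 + jωRC = 1 + j·1244·1730·4.78e-07 = 1 + j1.029.
Step 4 — H = 0.4858 - j0.4998.
Step 5 — Magnitude: |H| = 0.697 (-3.1 dB); phase: φ = -45.8°.

|H| = 0.697 (-3.1 dB), φ = -45.8°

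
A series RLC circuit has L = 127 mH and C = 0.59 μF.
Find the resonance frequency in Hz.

Step 1 — Resonance condition Im(Z)=0 gives ω₀ = 1/√(LC).
Step 2 — ω₀ = 1/√(0.127·5.9e-07) = 3653 rad/s.
Step 3 — f₀ = ω₀/(2π) = 581.4 Hz.

f₀ = 581.4 Hz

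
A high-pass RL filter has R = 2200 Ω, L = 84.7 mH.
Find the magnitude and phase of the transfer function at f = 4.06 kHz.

Step 1 — Angular frequency: ω = 2π·4060 = 2.551e+04 rad/s.
Step 2 — Transfer function: H(jω) = jωL/(R + jωL).
Step 3 — Numerator jωL = j·2161; denominator R + jωL = 2200 + j2161.
Step 4 — H = 0.491 + j0.4999.
Step 5 — Magnitude: |H| = 0.7007 (-3.1 dB); phase: φ = 45.5°.

|H| = 0.7007 (-3.1 dB), φ = 45.5°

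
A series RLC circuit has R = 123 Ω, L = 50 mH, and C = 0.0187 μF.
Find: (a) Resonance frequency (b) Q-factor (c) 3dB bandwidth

Step 1 — Resonance: ω₀ = 1/√(LC) = 1/√(0.05·1.87e-08) = 3.27e+04 rad/s.
Step 2 — f₀ = ω₀/(2π) = 5205 Hz.
Step 3 — Series Q: Q = ω₀L/R = 3.27e+04·0.05/123 = 13.29.
Step 4 — Bandwidth: Δω = ω₀/Q = 2460 rad/s; BW = Δω/(2π) = 391.5 Hz.

(a) f₀ = 5205 Hz  (b) Q = 13.29  (c) BW = 391.5 Hz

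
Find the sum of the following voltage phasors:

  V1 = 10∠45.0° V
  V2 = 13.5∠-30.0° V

Step 1 — Convert each phasor to rectangular form:
  V1 = 10·(cos(45.0°) + j·sin(45.0°)) = 7.071 + j7.071 V
  V2 = 13.5·(cos(-30.0°) + j·sin(-30.0°)) = 11.69 - j6.75 V
Step 2 — Sum components: V_total = 18.76 + j0.3211 V.
Step 3 — Convert to polar: |V_total| = 18.77 V, ∠V_total = 1.0°.

V_total = 18.77∠1.0° V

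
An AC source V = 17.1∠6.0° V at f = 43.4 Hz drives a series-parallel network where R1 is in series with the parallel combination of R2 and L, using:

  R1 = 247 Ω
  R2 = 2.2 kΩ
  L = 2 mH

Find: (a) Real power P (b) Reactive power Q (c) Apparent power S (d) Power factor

Step 1 — Angular frequency: ω = 2π·f = 2π·43.4 = 272.7 rad/s.
Step 2 — Component impedances:
  R1: Z = R = 247 Ω
  R2: Z = R = 2200 Ω
  L: Z = jωL = j·272.7·0.002 = 0 + j0.5454 Ω
Step 3 — Parallel branch: R2 || L = 1/(1/R2 + 1/L) = 0.0001352 + j0.5454 Ω.
Step 4 — Series with R1: Z_total = R1 + (R2 || L) = 247 + j0.5454 Ω = 247∠0.1° Ω.
Step 5 — Source phasor: V = 17.1∠6.0° V = 17.01 + j1.787 V.
Step 6 — Current: I = V / Z = 0.06887 + j0.007085 A = 0.06923∠5.9° A.
Step 7 — Complex power: S = V·I* = 1.184 + j0.002614 VA.
Step 8 — Real power: P = Re(S) = 1.184 W.
Step 9 — Reactive power: Q = Im(S) = 0.002614 VAR.
Step 10 — Apparent power: |S| = 1.184 VA.
Step 11 — Power factor: PF = P/|S| = 1 (lagging).

(a) P = 1.184 W  (b) Q = 0.002614 VAR  (c) S = 1.184 VA  (d) PF = 1 (lagging)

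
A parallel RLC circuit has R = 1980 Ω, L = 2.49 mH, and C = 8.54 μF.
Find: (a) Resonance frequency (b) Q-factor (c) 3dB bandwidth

Step 1 — Resonance: ω₀ = 1/√(LC) = 1/√(0.00249·8.54e-06) = 6858 rad/s.
Step 2 — f₀ = ω₀/(2π) = 1091 Hz.
Step 3 — Parallel Q: Q = R/(ω₀L) = 1980/(6858·0.00249) = 116.
Step 4 — Bandwidth: Δω = ω₀/Q = 59.14 rad/s; BW = Δω/(2π) = 9.412 Hz.

(a) f₀ = 1091 Hz  (b) Q = 116  (c) BW = 9.412 Hz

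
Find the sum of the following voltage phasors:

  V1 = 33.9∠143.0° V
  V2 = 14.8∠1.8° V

Step 1 — Convert each phasor to rectangular form:
  V1 = 33.9·(cos(143.0°) + j·sin(143.0°)) = -27.07 + j20.4 V
  V2 = 14.8·(cos(1.8°) + j·sin(1.8°)) = 14.79 + j0.4649 V
Step 2 — Sum components: V_total = -12.28 + j20.87 V.
Step 3 — Convert to polar: |V_total| = 24.21 V, ∠V_total = 120.5°.

V_total = 24.21∠120.5° V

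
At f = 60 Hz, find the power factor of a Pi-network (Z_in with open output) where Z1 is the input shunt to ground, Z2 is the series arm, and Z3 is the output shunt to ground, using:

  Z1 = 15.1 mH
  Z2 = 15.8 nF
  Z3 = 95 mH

Step 1 — Angular frequency: ω = 2π·f = 2π·60 = 377 rad/s.
Step 2 — Component impedances:
  Z1: Z = jωL = j·377·0.0151 = 0 + j5.693 Ω
  Z2: Z = 1/(jωC) = -j/(ω·C) = 0 - j1.679e+05 Ω
  Z3: Z = jωL = j·377·0.095 = 0 + j35.81 Ω
Step 3 — With open output, the series arm Z2 and the output shunt Z3 appear in series to ground: Z2 + Z3 = 0 - j1.678e+05 Ω.
Step 4 — Parallel with input shunt Z1: Z_in = Z1 || (Z2 + Z3) = 0 + j5.693 Ω = 5.693∠90.0° Ω.
Step 5 — Power factor: PF = cos(φ) = Re(Z)/|Z| = -0/5.693 = -0.
Step 6 — Type: Im(Z) = 5.693 ⇒ lagging (phase φ = 90.0°).

PF = -0 (lagging, φ = 90.0°)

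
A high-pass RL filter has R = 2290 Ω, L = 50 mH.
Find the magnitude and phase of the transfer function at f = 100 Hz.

Step 1 — Angular frequency: ω = 2π·100 = 628.3 rad/s.
Step 2 — Transfer function: H(jω) = jωL/(R + jωL).
Step 3 — Numerator jωL = j·31.42; denominator R + jωL = 2290 + j31.42.
Step 4 — H = 0.0001882 + j0.01372.
Step 5 — Magnitude: |H| = 0.01372 (-37.3 dB); phase: φ = 89.2°.

|H| = 0.01372 (-37.3 dB), φ = 89.2°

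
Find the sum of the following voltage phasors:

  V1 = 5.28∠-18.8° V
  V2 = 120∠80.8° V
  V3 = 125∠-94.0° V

Step 1 — Convert each phasor to rectangular form:
  V1 = 5.28·(cos(-18.8°) + j·sin(-18.8°)) = 4.998 - j1.702 V
  V2 = 120·(cos(80.8°) + j·sin(80.8°)) = 19.19 + j118.5 V
  V3 = 125·(cos(-94.0°) + j·sin(-94.0°)) = -8.72 - j124.7 V
Step 2 — Sum components: V_total = 15.46 - j7.941 V.
Step 3 — Convert to polar: |V_total| = 17.38 V, ∠V_total = -27.2°.

V_total = 17.38∠-27.2° V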